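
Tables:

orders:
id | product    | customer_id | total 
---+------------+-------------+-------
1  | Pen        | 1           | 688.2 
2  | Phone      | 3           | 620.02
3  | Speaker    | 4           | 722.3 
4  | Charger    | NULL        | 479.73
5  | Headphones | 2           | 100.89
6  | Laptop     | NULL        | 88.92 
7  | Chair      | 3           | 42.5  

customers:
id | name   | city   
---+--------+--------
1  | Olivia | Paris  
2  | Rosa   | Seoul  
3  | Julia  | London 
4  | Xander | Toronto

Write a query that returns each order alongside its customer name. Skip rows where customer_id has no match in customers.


INNER JOIN keeps only orders rows whose customer_id matches an id in customers. Walk through each order:
  - order 1 (Pen): customer_id=1 -> matches Olivia
  - order 2 (Phone): customer_id=3 -> matches Julia
  - order 3 (Speaker): customer_id=4 -> matches Xander
  - order 4 (Charger): customer_id=NULL, no match -> dropped
  - order 5 (Headphones): customer_id=2 -> matches Rosa
  - order 6 (Laptop): customer_id=NULL, no match -> dropped
  - order 7 (Chair): customer_id=3 -> matches Julia
So 2 of 7 rows are dropped.

SQL:
SELECT a.product, b.name AS customer
FROM orders a
INNER JOIN customers b ON a.customer_id = b.id

Result:
product    | customer
-----------+---------
Pen        | Olivia  
Phone      | Julia   
Speaker    | Xander  
Headphones | Rosa    
Chair      | Julia   


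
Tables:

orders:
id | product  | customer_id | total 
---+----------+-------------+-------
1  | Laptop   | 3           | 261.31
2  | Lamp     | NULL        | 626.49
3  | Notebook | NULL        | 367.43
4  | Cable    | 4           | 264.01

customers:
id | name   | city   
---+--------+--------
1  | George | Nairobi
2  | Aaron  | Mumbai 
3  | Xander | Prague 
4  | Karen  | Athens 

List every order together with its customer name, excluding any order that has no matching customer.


INNER JOIN keeps only orders rows whose customer_id matches an id in customers. Walk through each order:
  - order 1 (Laptop): customer_id=3 -> matches Xander
  - order 2 (Lamp): customer_id=NULL, no match -> dropped
  - order 3 (Notebook): customer_id=NULL, no match -> dropped
  - order 4 (Cable): customer_id=4 -> matches Karen
So 2 of 4 rows are dropped.

SQL:
SELECT a.product, b.name AS customer
FROM orders a
INNER JOIN customers b ON a.customer_id = b.id

Result:
product | customer
--------+---------
Laptop  | Xander  
Cable   | Karen   


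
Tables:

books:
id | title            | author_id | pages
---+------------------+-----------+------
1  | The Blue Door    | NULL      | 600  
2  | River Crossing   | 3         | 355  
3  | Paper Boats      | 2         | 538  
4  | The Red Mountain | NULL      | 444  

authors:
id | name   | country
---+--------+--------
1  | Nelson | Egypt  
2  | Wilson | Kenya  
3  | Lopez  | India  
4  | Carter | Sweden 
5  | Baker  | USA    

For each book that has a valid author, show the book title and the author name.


INNER JOIN keeps only books rows whose author_id matches an id in authors. Walk through each book:
  - book 1 (The Blue Door): author_id=NULL, no match -> dropped
  - book 2 (River Crossing): author_id=3 -> matches Lopez
  - book 3 (Paper Boats): author_id=2 -> matches Wilson
  - book 4 (The Red Mountain): author_id=NULL, no match -> dropped
So 2 of 4 rows are dropped.

SQL:
SELECT a.title, b.name AS author
FROM books a
INNER JOIN authors b ON a.author_id = b.id

Result:
title          | author
---------------+-------
River Crossing | Lopez 
Paper Boats    | Wilson


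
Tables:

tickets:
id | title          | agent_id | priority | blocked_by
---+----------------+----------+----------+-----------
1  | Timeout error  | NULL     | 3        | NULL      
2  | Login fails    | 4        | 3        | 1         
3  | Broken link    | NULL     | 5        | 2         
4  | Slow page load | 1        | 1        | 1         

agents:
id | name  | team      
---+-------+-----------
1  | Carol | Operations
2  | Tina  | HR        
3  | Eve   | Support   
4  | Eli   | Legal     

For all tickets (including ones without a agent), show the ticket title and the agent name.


LEFT JOIN keeps every row from tickets (the left table); where agent_id has no match in agents, the agent columns become NULL. Walk through each ticket:
  - ticket 1 (Timeout error): agent_id=NULL, no match -> kept with NULL
  - ticket 2 (Login fails): agent_id=4 -> matches Eli
  - ticket 3 (Broken link): agent_id=NULL, no match -> kept with NULL
  - ticket 4 (Slow page load): agent_id=1 -> matches Carol
All 4 rows appear; 2 have NULL agent.

SQL:
SELECT a.title, b.name AS agent
FROM tickets a
LEFT JOIN agents b ON a.agent_id = b.id

Result:
title          | agent
---------------+------
Timeout error  | NULL 
Login fails    | Eli  
Broken link    | NULL 
Slow page load | Carol


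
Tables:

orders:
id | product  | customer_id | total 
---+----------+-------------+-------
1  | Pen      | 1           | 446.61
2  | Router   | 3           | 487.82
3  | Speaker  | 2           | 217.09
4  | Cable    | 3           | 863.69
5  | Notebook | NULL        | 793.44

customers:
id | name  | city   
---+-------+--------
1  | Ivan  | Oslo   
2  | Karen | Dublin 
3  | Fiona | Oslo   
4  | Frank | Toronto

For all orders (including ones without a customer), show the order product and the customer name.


LEFT JOIN keeps every row from orders (the left table); where customer_id has no match in customers, the customer columns become NULL. Walk through each order:
  - order 1 (Pen): customer_id=1 -> matches Ivan
  - order 2 (Router): customer_id=3 -> matches Fiona
  - order 3 (Speaker): customer_id=2 -> matches Karen
  - order 4 (Cable): customer_id=3 -> matches Fiona
  - order 5 (Notebook): customer_id=NULL, no match -> kept with NULL
All 5 rows appear; 1 has NULL customer.

SQL:
SELECT a.product, b.name AS customer
FROM orders a
LEFT JOIN customers b ON a.customer_id = b.id

Result:
product  | customer
---------+---------
Pen      | Ivan    
Router   | Fiona   
Speaker  | Karen   
Cable    | Fiona   
Notebook | NULL    


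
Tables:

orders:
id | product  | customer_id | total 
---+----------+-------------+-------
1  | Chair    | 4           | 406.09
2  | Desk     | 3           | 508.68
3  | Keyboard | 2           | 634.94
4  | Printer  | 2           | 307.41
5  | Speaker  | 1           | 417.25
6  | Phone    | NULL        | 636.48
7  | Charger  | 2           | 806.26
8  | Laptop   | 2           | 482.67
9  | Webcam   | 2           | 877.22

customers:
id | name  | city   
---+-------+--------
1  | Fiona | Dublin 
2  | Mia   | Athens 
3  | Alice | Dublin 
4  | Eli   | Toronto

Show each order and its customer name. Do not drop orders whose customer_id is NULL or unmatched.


LEFT JOIN keeps every row from orders (the left table); where customer_id has no match in customers, the customer columns become NULL. Walk through each order:
  - order 1 (Chair): customer_id=4 -> matches Eli
  - order 2 (Desk): customer_id=3 -> matches Alice
  - order 3 (Keyboard): customer_id=2 -> matches Mia
  - order 4 (Printer): customer_id=2 -> matches Mia
  - order 5 (Speaker): customer_id=1 -> matches Fiona
  - order 6 (Phone): customer_id=NULL, no match -> kept with NULL
  - order 7 (Charger): customer_id=2 -> matches Mia
  - order 8 (Laptop): customer_id=2 -> matches Mia
  - order 9 (Webcam): customer_id=2 -> matches Mia
All 9 rows appear; 1 has NULL customer.

SQL:
SELECT a.product, b.name AS customer
FROM orders a
LEFT JOIN customers b ON a.customer_id = b.id

Result:
product  | customer
---------+---------
Chair    | Eli     
Desk     | Alice   
Keyboard | Mia     
Printer  | Mia     
Speaker  | Fiona   
Phone    | NULL    
Charger  | Mia     
Laptop   | Mia     
Webcam   | Mia     


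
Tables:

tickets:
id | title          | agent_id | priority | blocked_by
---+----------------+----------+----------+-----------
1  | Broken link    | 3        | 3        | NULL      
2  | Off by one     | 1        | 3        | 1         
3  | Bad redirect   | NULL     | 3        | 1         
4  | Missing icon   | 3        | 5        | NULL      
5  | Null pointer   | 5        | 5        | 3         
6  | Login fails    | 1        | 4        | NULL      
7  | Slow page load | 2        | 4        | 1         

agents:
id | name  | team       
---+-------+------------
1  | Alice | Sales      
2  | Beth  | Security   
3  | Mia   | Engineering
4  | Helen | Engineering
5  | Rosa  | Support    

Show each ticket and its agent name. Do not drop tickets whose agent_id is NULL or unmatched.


LEFT JOIN keeps every row from tickets (the left table); where agent_id has no match in agents, the agent columns become NULL. Walk through each ticket:
  - ticket 1 (Broken link): agent_id=3 -> matches Mia
  - ticket 2 (Off by one): agent_id=1 -> matches Alice
  - ticket 3 (Bad redirect): agent_id=NULL, no match -> kept with NULL
  - ticket 4 (Missing icon): agent_id=3 -> matches Mia
  - ticket 5 (Null pointer): agent_id=5 -> matches Rosa
  - ticket 6 (Login fails): agent_id=1 -> matches Alice
  - ticket 7 (Slow page load): agent_id=2 -> matches Beth
All 7 rows appear; 1 has NULL agent.

SQL:
SELECT a.title, b.name AS agent
FROM tickets a
LEFT JOIN agents b ON a.agent_id = b.id

Result:
title          | agent
---------------+------
Broken link    | Mia  
Off by one     | Alice
Bad redirect   | NULL 
Missing icon   | Mia  
Null pointer   | Rosa 
Login fails    | Alice
Slow page load | Beth 


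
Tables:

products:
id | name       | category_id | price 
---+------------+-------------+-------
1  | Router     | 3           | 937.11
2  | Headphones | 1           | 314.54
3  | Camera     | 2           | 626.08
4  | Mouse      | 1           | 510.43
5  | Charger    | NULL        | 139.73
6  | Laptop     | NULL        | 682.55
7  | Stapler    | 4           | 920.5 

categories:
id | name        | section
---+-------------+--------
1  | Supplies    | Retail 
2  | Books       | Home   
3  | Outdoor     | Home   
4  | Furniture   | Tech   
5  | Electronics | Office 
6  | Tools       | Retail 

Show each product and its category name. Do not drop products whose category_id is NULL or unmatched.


LEFT JOIN keeps every row from products (the left table); where category_id has no match in categories, the category columns become NULL. Walk through each product:
  - product 1 (Router): category_id=3 -> matches Outdoor
  - product 2 (Headphones): category_id=1 -> matches Supplies
  - product 3 (Camera): category_id=2 -> matches Books
  - product 4 (Mouse): category_id=1 -> matches Supplies
  - product 5 (Charger): category_id=NULL, no match -> kept with NULL
  - product 6 (Laptop): category_id=NULL, no match -> kept with NULL
  - product 7 (Stapler): category_id=4 -> matches Furniture
All 7 rows appear; 2 have NULL category.

SQL:
SELECT a.name, b.name AS category
FROM products a
LEFT JOIN categories b ON a.category_id = b.id

Result:
name       | category 
-----------+----------
Router     | Outdoor  
Headphones | Supplies 
Camera     | Books    
Mouse      | Supplies 
Charger    | NULL     
Laptop     | NULL     
Stapler    | Furniture


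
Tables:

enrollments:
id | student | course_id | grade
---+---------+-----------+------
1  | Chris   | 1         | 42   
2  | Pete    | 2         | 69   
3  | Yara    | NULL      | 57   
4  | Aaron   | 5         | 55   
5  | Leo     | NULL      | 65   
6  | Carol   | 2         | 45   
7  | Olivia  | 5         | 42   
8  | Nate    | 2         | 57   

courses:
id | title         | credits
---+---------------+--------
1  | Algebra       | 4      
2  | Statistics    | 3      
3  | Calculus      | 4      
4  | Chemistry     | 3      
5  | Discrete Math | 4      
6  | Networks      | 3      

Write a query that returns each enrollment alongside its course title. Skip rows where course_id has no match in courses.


INNER JOIN keeps only enrollments rows whose course_id matches an id in courses. Walk through each enrollment:
  - enrollment 1 (Chris): course_id=1 -> matches Algebra
  - enrollment 2 (Pete): course_id=2 -> matches Statistics
  - enrollment 3 (Yara): course_id=NULL, no match -> dropped
  - enrollment 4 (Aaron): course_id=5 -> matches Discrete Math
  - enrollment 5 (Leo): course_id=NULL, no match -> dropped
  - enrollment 6 (Carol): course_id=2 -> matches Statistics
  - enrollment 7 (Olivia): course_id=5 -> matches Discrete Math
  - enrollment 8 (Nate): course_id=2 -> matches Statistics
So 2 of 8 rows are dropped.

SQL:
SELECT a.student, b.title AS course
FROM enrollments a
INNER JOIN courses b ON a.course_id = b.id

Result:
student | course       
--------+--------------
Chris   | Algebra      
Pete    | Statistics   
Aaron   | Discrete Math
Carol   | Statistics   
Olivia  | Discrete Math
Nate    | Statistics   


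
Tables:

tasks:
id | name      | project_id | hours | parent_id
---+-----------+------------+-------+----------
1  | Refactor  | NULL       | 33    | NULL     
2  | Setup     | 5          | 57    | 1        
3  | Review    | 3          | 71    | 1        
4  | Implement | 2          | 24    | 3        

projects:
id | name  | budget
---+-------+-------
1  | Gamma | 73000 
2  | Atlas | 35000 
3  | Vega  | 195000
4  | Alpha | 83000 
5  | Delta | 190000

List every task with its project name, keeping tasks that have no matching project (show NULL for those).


LEFT JOIN keeps every row from tasks (the left table); where project_id has no match in projects, the project columns become NULL. Walk through each task:
  - task 1 (Refactor): project_id=NULL, no match -> kept with NULL
  - task 2 (Setup): project_id=5 -> matches Delta
  - task 3 (Review): project_id=3 -> matches Vega
  - task 4 (Implement): project_id=2 -> matches Atlas
All 4 rows appear; 1 has NULL project.

SQL:
SELECT a.name, b.name AS project
FROM tasks a
LEFT JOIN projects b ON a.project_id = b.id

Result:
name      | project
----------+--------
Refactor  | NULL   
Setup     | Delta  
Review    | Vega   
Implement | Atlas  


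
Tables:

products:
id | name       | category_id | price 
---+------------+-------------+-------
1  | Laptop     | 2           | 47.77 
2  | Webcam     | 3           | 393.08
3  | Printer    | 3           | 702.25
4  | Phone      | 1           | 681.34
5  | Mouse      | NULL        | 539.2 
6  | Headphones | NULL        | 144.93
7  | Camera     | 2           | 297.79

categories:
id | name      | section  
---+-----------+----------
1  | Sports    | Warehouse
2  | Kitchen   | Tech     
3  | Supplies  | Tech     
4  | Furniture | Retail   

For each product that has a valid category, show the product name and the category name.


INNER JOIN keeps only products rows whose category_id matches an id in categories. Walk through each product:
  - product 1 (Laptop): category_id=2 -> matches Kitchen
  - product 2 (Webcam): category_id=3 -> matches Supplies
  - product 3 (Printer): category_id=3 -> matches Supplies
  - product 4 (Phone): category_id=1 -> matches Sports
  - product 5 (Mouse): category_id=NULL, no match -> dropped
  - product 6 (Headphones): category_id=NULL, no match -> dropped
  - product 7 (Camera): category_id=2 -> matches Kitchen
So 2 of 7 rows are dropped.

SQL:
SELECT a.name, b.name AS category
FROM products a
INNER JOIN categories b ON a.category_id = b.id

Result:
name    | category
--------+---------
Laptop  | Kitchen 
Webcam  | Supplies
Printer | Supplies
Phone   | Sports  
Camera  | Kitchen 


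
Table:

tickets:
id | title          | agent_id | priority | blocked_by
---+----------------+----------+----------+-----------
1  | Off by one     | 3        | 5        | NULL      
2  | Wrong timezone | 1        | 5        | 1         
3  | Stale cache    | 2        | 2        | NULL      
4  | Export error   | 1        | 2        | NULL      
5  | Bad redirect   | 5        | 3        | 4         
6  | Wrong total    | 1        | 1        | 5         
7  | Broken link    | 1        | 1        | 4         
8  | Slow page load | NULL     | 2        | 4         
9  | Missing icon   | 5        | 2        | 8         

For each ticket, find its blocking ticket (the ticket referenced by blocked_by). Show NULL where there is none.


This is a self-join: tickets is joined to a second copy of itself, matching each row's blocked_by to another row's id. Use LEFT JOIN so rows with blocked_by=NULL are kept.
  - ticket 1 (Off by one): blocked_by=NULL -> NULL
  - ticket 2 (Wrong timezone): blocked_by=1 -> Off by one
  - ticket 3 (Stale cache): blocked_by=NULL -> NULL
  - ticket 4 (Export error): blocked_by=NULL -> NULL
  - ticket 5 (Bad redirect): blocked_by=4 -> Export error
  - ticket 6 (Wrong total): blocked_by=5 -> Bad redirect
  - ticket 7 (Broken link): blocked_by=4 -> Export error
  - ticket 8 (Slow page load): blocked_by=4 -> Export error
  - ticket 9 (Missing icon): blocked_by=8 -> Slow page load

SQL:
SELECT a.title AS item, b.title AS blocked_by
FROM tickets a
LEFT JOIN tickets b ON a.blocked_by = b.id

Result:
item           | blocked_by    
---------------+---------------
Off by one     | NULL          
Wrong timezone | Off by one    
Stale cache    | NULL          
Export error   | NULL          
Bad redirect   | Export error  
Wrong total    | Bad redirect  
Broken link    | Export error  
Slow page load | Export error  
Missing icon   | Slow page load


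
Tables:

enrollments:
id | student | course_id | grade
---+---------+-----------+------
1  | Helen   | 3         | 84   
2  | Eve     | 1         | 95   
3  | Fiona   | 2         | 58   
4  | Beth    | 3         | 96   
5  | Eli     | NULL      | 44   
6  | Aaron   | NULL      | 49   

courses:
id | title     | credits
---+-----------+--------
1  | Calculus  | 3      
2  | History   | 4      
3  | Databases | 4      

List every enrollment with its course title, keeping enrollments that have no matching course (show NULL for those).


LEFT JOIN keeps every row from enrollments (the left table); where course_id has no match in courses, the course columns become NULL. Walk through each enrollment:
  - enrollment 1 (Helen): course_id=3 -> matches Databases
  - enrollment 2 (Eve): course_id=1 -> matches Calculus
  - enrollment 3 (Fiona): course_id=2 -> matches History
  - enrollment 4 (Beth): course_id=3 -> matches Databases
  - enrollment 5 (Eli): course_id=NULL, no match -> kept with NULL
  - enrollment 6 (Aaron): course_id=NULL, no match -> kept with NULL
All 6 rows appear; 2 have NULL course.

SQL:
SELECT a.student, b.title AS course
FROM enrollments a
LEFT JOIN courses b ON a.course_id = b.id

Result:
student | course   
--------+----------
Helen   | Databases
Eve     | Calculus 
Fiona   | History  
Beth    | Databases
Eli     | NULL     
Aaron   | NULL     


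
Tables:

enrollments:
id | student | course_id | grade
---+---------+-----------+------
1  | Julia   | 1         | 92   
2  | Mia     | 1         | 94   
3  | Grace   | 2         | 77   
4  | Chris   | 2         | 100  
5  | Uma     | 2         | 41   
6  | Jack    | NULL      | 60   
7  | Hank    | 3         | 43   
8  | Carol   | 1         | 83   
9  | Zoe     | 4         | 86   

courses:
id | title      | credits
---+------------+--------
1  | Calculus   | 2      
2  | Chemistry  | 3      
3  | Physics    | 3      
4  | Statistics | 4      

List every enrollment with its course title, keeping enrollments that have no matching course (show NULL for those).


LEFT JOIN keeps every row from enrollments (the left table); where course_id has no match in courses, the course columns become NULL. Walk through each enrollment:
  - enrollment 1 (Julia): course_id=1 -> matches Calculus
  - enrollment 2 (Mia): course_id=1 -> matches Calculus
  - enrollment 3 (Grace): course_id=2 -> matches Chemistry
  - enrollment 4 (Chris): course_id=2 -> matches Chemistry
  - enrollment 5 (Uma): course_id=2 -> matches Chemistry
  - enrollment 6 (Jack): course_id=NULL, no match -> kept with NULL
  - enrollment 7 (Hank): course_id=3 -> matches Physics
  - enrollment 8 (Carol): course_id=1 -> matches Calculus
  - enrollment 9 (Zoe): course_id=4 -> matches Statistics
All 9 rows appear; 1 has NULL course.

SQL:
SELECT a.student, b.title AS course
FROM enrollments a
LEFT JOIN courses b ON a.course_id = b.id

Result:
student | course    
--------+-----------
Julia   | Calculus  
Mia     | Calculus  
Grace   | Chemistry 
Chris   | Chemistry 
Uma     | Chemistry 
Jack    | NULL      
Hank    | Physics   
Carol   | Calculus  
Zoe     | Statistics


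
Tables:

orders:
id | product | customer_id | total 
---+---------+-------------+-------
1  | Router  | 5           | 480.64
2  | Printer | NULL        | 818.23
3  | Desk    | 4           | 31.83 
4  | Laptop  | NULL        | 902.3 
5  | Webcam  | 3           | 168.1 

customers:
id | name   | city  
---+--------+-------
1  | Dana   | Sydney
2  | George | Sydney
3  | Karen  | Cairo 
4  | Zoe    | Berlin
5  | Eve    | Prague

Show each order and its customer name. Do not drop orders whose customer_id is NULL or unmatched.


LEFT JOIN keeps every row from orders (the left table); where customer_id has no match in customers, the customer columns become NULL. Walk through each order:
  - order 1 (Router): customer_id=5 -> matches Eve
  - order 2 (Printer): customer_id=NULL, no match -> kept with NULL
  - order 3 (Desk): customer_id=4 -> matches Zoe
  - order 4 (Laptop): customer_id=NULL, no match -> kept with NULL
  - order 5 (Webcam): customer_id=3 -> matches Karen
All 5 rows appear; 2 have NULL customer.

SQL:
SELECT a.product, b.name AS customer
FROM orders a
LEFT JOIN customers b ON a.customer_id = b.id

Result:
product | customer
--------+---------
Router  | Eve     
Printer | NULL    
Desk    | Zoe     
Laptop  | NULL    
Webcam  | Karen   


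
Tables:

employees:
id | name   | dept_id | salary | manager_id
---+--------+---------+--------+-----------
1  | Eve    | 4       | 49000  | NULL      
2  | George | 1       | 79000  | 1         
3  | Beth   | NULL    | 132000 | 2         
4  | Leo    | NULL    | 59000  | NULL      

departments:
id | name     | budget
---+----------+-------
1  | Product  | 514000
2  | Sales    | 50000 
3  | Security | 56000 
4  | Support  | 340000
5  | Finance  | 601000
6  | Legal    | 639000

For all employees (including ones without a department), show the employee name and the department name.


LEFT JOIN keeps every row from employees (the left table); where dept_id has no match in departments, the department columns become NULL. Walk through each employee:
  - employee 1 (Eve): dept_id=4 -> matches Support
  - employee 2 (George): dept_id=1 -> matches Product
  - employee 3 (Beth): dept_id=NULL, no match -> kept with NULL
  - employee 4 (Leo): dept_id=NULL, no match -> kept with NULL
All 4 rows appear; 2 have NULL department.

SQL:
SELECT a.name, b.name AS department
FROM employees a
LEFT JOIN departments b ON a.dept_id = b.id

Result:
name   | department
-------+-----------
Eve    | Support   
George | Product   
Beth   | NULL      
Leo    | NULL      


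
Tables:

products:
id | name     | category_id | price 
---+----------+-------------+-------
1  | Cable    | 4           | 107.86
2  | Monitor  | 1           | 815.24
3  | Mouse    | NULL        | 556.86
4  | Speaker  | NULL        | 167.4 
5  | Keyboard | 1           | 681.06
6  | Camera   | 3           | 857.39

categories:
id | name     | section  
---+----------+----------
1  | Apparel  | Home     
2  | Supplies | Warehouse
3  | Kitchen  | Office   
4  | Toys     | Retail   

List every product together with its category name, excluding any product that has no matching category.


INNER JOIN keeps only products rows whose category_id matches an id in categories. Walk through each product:
  - product 1 (Cable): category_id=4 -> matches Toys
  - product 2 (Monitor): category_id=1 -> matches Apparel
  - product 3 (Mouse): category_id=NULL, no match -> dropped
  - product 4 (Speaker): category_id=NULL, no match -> dropped
  - product 5 (Keyboard): category_id=1 -> matches Apparel
  - product 6 (Camera): category_id=3 -> matches Kitchen
So 2 of 6 rows are dropped.

SQL:
SELECT a.name, b.name AS category
FROM products a
INNER JOIN categories b ON a.category_id = b.id

Result:
name     | category
---------+---------
Cable    | Toys    
Monitor  | Apparel 
Keyboard | Apparel 
Camera   | Kitchen 


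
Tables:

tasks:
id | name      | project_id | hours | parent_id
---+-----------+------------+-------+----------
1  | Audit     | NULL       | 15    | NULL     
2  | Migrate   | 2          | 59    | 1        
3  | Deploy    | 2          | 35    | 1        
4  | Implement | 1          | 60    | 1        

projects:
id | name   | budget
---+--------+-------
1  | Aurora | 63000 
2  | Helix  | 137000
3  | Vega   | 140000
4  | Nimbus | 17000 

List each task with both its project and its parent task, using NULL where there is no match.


Two LEFT JOINs from the same base table tasks: one to projects via project_id, one to tasks itself via parent_id. Both are LEFT so every task is preserved.
Match against projects:
  - task 1 (Audit): project_id=NULL, no match -> kept with NULL
  - task 2 (Migrate): project_id=2 -> matches Helix
  - task 3 (Deploy): project_id=2 -> matches Helix
  - task 4 (Implement): project_id=1 -> matches Aurora
Match against tasks (self):
  - task 1 (Audit): parent_id=NULL -> NULL
  - task 2 (Migrate): parent_id=1 -> Audit
  - task 3 (Deploy): parent_id=1 -> Audit
  - task 4 (Implement): parent_id=1 -> Audit

SQL:
SELECT a.name, b.name AS project, c.name AS parent
FROM tasks a
LEFT JOIN projects b ON a.project_id = b.id
LEFT JOIN tasks c ON a.parent_id = c.id

Result:
name      | project | parent
----------+---------+-------
Audit     | NULL    | NULL  
Migrate   | Helix   | Audit 
Deploy    | Helix   | Audit 
Implement | Aurora  | Audit 


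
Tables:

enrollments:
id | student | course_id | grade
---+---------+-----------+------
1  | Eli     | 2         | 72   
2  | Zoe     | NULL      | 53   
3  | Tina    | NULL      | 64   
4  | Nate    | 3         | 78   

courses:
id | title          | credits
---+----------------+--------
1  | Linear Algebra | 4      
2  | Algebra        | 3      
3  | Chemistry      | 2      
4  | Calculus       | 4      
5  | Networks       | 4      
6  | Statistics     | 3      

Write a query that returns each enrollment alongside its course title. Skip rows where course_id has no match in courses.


INNER JOIN keeps only enrollments rows whose course_id matches an id in courses. Walk through each enrollment:
  - enrollment 1 (Eli): course_id=2 -> matches Algebra
  - enrollment 2 (Zoe): course_id=NULL, no match -> dropped
  - enrollment 3 (Tina): course_id=NULL, no match -> dropped
  - enrollment 4 (Nate): course_id=3 -> matches Chemistry
So 2 of 4 rows are dropped.

SQL:
SELECT a.student, b.title AS course
FROM enrollments a
INNER JOIN courses b ON a.course_id = b.id

Result:
student | course   
--------+----------
Eli     | Algebra  
Nate    | Chemistry


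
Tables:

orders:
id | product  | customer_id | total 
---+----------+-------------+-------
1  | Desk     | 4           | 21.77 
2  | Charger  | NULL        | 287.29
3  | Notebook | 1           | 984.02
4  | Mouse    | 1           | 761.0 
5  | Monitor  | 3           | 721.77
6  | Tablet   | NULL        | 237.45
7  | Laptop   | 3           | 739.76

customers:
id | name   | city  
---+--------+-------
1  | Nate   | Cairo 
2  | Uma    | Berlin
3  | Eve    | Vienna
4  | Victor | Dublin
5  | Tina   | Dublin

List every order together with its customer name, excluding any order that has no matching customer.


INNER JOIN keeps only orders rows whose customer_id matches an id in customers. Walk through each order:
  - order 1 (Desk): customer_id=4 -> matches Victor
  - order 2 (Charger): customer_id=NULL, no match -> dropped
  - order 3 (Notebook): customer_id=1 -> matches Nate
  - order 4 (Mouse): customer_id=1 -> matches Nate
  - order 5 (Monitor): customer_id=3 -> matches Eve
  - order 6 (Tablet): customer_id=NULL, no match -> dropped
  - order 7 (Laptop): customer_id=3 -> matches Eve
So 2 of 7 rows are dropped.

SQL:
SELECT a.product, b.name AS customer
FROM orders a
INNER JOIN customers b ON a.customer_id = b.id

Result:
product  | customer
---------+---------
Desk     | Victor  
Notebook | Nate    
Mouse    | Nate    
Monitor  | Eve     
Laptop   | Eve     


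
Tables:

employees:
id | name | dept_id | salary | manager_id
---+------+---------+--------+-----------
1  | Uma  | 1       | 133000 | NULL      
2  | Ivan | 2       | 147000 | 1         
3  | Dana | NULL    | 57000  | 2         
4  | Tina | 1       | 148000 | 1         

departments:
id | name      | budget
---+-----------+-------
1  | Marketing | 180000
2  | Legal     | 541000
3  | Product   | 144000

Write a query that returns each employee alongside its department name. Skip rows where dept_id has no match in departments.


INNER JOIN keeps only employees rows whose dept_id matches an id in departments. Walk through each employee:
  - employee 1 (Uma): dept_id=1 -> matches Marketing
  - employee 2 (Ivan): dept_id=2 -> matches Legal
  - employee 3 (Dana): dept_id=NULL, no match -> dropped
  - employee 4 (Tina): dept_id=1 -> matches Marketing
So 1 of 4 rows is dropped.

SQL:
SELECT a.name, b.name AS department
FROM employees a
INNER JOIN departments b ON a.dept_id = b.id

Result:
name | department
-----+-----------
Uma  | Marketing 
Ivan | Legal     
Tina | Marketing 


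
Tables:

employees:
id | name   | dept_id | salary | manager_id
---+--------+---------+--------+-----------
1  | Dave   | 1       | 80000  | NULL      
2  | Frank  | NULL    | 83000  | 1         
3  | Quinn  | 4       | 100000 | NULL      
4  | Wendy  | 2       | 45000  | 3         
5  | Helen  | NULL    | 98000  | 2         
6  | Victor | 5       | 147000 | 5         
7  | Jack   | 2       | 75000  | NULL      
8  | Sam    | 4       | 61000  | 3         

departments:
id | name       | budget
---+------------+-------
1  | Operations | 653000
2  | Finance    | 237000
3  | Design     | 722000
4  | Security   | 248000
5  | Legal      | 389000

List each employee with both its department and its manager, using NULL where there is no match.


Two LEFT JOINs from the same base table employees: one to departments via dept_id, one to employees itself via manager_id. Both are LEFT so every employee is preserved.
Match against departments:
  - employee 1 (Dave): dept_id=1 -> matches Operations
  - employee 2 (Frank): dept_id=NULL, no match -> kept with NULL
  - employee 3 (Quinn): dept_id=4 -> matches Security
  - employee 4 (Wendy): dept_id=2 -> matches Finance
  - employee 5 (Helen): dept_id=NULL, no match -> kept with NULL
  - employee 6 (Victor): dept_id=5 -> matches Legal
  - employee 7 (Jack): dept_id=2 -> matches Finance
  - employee 8 (Sam): dept_id=4 -> matches Security
Match against employees (self):
  - employee 1 (Dave): manager_id=NULL -> NULL
  - employee 2 (Frank): manager_id=1 -> Dave
  - employee 3 (Quinn): manager_id=NULL -> NULL
  - employee 4 (Wendy): manager_id=3 -> Quinn
  - employee 5 (Helen): manager_id=2 -> Frank
  - employee 6 (Victor): manager_id=5 -> Helen
  - employee 7 (Jack): manager_id=NULL -> NULL
  - employee 8 (Sam): manager_id=3 -> Quinn

SQL:
SELECT a.name, b.name AS department, c.name AS manager
FROM employees a
LEFT JOIN departments b ON a.dept_id = b.id
LEFT JOIN employees c ON a.manager_id = c.id

Result:
name   | department | manager
-------+------------+--------
Dave   | Operations | NULL   
Frank  | NULL       | Dave   
Quinn  | Security   | NULL   
Wendy  | Finance    | Quinn  
Helen  | NULL       | Frank  
Victor | Legal      | Helen  
Jack   | Finance    | NULL   
Sam    | Security   | Quinn  


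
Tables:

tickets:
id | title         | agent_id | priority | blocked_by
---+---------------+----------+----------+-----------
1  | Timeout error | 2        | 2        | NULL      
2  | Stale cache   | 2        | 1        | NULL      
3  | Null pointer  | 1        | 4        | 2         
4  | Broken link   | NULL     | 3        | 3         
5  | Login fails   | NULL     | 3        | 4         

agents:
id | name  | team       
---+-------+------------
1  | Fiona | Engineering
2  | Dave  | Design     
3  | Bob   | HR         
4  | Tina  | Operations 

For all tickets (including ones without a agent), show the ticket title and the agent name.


LEFT JOIN keeps every row from tickets (the left table); where agent_id has no match in agents, the agent columns become NULL. Walk through each ticket:
  - ticket 1 (Timeout error): agent_id=2 -> matches Dave
  - ticket 2 (Stale cache): agent_id=2 -> matches Dave
  - ticket 3 (Null pointer): agent_id=1 -> matches Fiona
  - ticket 4 (Broken link): agent_id=NULL, no match -> kept with NULL
  - ticket 5 (Login fails): agent_id=NULL, no match -> kept with NULL
All 5 rows appear; 2 have NULL agent.

SQL:
SELECT a.title, b.name AS agent
FROM tickets a
LEFT JOIN agents b ON a.agent_id = b.id

Result:
title         | agent
--------------+------
Timeout error | Dave 
Stale cache   | Dave 
Null pointer  | Fiona
Broken link   | NULL 
Login fails   | NULL 


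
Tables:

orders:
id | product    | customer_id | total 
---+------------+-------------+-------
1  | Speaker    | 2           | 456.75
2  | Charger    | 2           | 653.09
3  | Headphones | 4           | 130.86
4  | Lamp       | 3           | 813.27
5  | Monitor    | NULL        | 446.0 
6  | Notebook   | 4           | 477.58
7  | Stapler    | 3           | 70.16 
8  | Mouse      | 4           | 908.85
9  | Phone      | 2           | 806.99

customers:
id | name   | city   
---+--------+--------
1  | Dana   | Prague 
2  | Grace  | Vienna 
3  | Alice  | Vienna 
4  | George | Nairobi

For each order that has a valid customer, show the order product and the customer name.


INNER JOIN keeps only orders rows whose customer_id matches an id in customers. Walk through each order:
  - order 1 (Speaker): customer_id=2 -> matches Grace
  - order 2 (Charger): customer_id=2 -> matches Grace
  - order 3 (Headphones): customer_id=4 -> matches George
  - order 4 (Lamp): customer_id=3 -> matches Alice
  - order 5 (Monitor): customer_id=NULL, no match -> dropped
  - order 6 (Notebook): customer_id=4 -> matches George
  - order 7 (Stapler): customer_id=3 -> matches Alice
  - order 8 (Mouse): customer_id=4 -> matches George
  - order 9 (Phone): customer_id=2 -> matches Grace
So 1 of 9 rows is dropped.

SQL:
SELECT a.product, b.name AS customer
FROM orders a
INNER JOIN customers b ON a.customer_id = b.id

Result:
product    | customer
-----------+---------
Speaker    | Grace   
Charger    | Grace   
Headphones | George  
Lamp       | Alice   
Notebook   | George  
Stapler    | Alice   
Mouse      | George  
Phone      | Grace   


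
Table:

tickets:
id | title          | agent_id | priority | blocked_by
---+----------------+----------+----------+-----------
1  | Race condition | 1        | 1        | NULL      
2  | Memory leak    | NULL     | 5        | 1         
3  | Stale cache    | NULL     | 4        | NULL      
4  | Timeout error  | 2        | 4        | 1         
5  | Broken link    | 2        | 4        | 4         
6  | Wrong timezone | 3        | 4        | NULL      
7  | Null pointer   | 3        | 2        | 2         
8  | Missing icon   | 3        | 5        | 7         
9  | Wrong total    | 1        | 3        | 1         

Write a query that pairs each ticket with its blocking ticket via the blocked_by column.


This is a self-join: tickets is joined to a second copy of itself, matching each row's blocked_by to another row's id. Use LEFT JOIN so rows with blocked_by=NULL are kept.
  - ticket 1 (Race condition): blocked_by=NULL -> NULL
  - ticket 2 (Memory leak): blocked_by=1 -> Race condition
  - ticket 3 (Stale cache): blocked_by=NULL -> NULL
  - ticket 4 (Timeout error): blocked_by=1 -> Race condition
  - ticket 5 (Broken link): blocked_by=4 -> Timeout error
  - ticket 6 (Wrong timezone): blocked_by=NULL -> NULL
  - ticket 7 (Null pointer): blocked_by=2 -> Memory leak
  - ticket 8 (Missing icon): blocked_by=7 -> Null pointer
  - ticket 9 (Wrong total): blocked_by=1 -> Race condition

SQL:
SELECT a.title AS item, b.title AS blocked_by
FROM tickets a
LEFT JOIN tickets b ON a.blocked_by = b.id

Result:
item           | blocked_by    
---------------+---------------
Race condition | NULL          
Memory leak    | Race condition
Stale cache    | NULL          
Timeout error  | Race condition
Broken link    | Timeout error 
Wrong timezone | NULL          
Null pointer   | Memory leak   
Missing icon   | Null pointer  
Wrong total    | Race condition


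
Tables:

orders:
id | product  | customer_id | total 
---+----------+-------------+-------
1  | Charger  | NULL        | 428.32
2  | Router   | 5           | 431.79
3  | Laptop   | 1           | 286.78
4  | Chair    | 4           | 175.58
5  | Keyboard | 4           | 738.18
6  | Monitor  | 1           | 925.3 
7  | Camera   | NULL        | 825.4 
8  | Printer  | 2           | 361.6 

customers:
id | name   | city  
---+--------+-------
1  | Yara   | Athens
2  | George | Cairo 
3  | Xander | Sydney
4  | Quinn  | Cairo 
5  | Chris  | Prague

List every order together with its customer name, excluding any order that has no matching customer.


INNER JOIN keeps only orders rows whose customer_id matches an id in customers. Walk through each order:
  - order 1 (Charger): customer_id=NULL, no match -> dropped
  - order 2 (Router): customer_id=5 -> matches Chris
  - order 3 (Laptop): customer_id=1 -> matches Yara
  - order 4 (Chair): customer_id=4 -> matches Quinn
  - order 5 (Keyboard): customer_id=4 -> matches Quinn
  - order 6 (Monitor): customer_id=1 -> matches Yara
  - order 7 (Camera): customer_id=NULL, no match -> dropped
  - order 8 (Printer): customer_id=2 -> matches George
So 2 of 8 rows are dropped.

SQL:
SELECT a.product, b.name AS customer
FROM orders a
INNER JOIN customers b ON a.customer_id = b.id

Result:
product  | customer
---------+---------
Router   | Chris   
Laptop   | Yara    
Chair    | Quinn   
Keyboard | Quinn   
Monitor  | Yara    
Printer  | George  


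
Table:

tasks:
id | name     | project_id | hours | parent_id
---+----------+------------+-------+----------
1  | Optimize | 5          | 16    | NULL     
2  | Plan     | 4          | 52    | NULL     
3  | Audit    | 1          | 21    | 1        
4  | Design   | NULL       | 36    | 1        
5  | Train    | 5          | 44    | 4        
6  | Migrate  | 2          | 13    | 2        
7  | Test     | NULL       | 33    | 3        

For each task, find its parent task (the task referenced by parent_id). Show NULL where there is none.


This is a self-join: tasks is joined to a second copy of itself, matching each row's parent_id to another row's id. Use LEFT JOIN so rows with parent_id=NULL are kept.
  - task 1 (Optimize): parent_id=NULL -> NULL
  - task 2 (Plan): parent_id=NULL -> NULL
  - task 3 (Audit): parent_id=1 -> Optimize
  - task 4 (Design): parent_id=1 -> Optimize
  - task 5 (Train): parent_id=4 -> Design
  - task 6 (Migrate): parent_id=2 -> Plan
  - task 7 (Test): parent_id=3 -> Audit

SQL:
SELECT a.name AS item, b.name AS parent
FROM tasks a
LEFT JOIN tasks b ON a.parent_id = b.id

Result:
item     | parent  
---------+---------
Optimize | NULL    
Plan     | NULL    
Audit    | Optimize
Design   | Optimize
Train    | Design  
Migrate  | Plan    
Test     | Audit   


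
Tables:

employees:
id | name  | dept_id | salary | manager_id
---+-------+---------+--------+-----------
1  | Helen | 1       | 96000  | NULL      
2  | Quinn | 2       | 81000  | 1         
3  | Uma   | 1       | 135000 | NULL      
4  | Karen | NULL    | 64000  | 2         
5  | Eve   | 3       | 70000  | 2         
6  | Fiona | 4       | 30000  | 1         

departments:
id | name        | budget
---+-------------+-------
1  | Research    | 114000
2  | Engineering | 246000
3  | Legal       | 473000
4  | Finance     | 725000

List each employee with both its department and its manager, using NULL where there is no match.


Two LEFT JOINs from the same base table employees: one to departments via dept_id, one to employees itself via manager_id. Both are LEFT so every employee is preserved.
Match against departments:
  - employee 1 (Helen): dept_id=1 -> matches Research
  - employee 2 (Quinn): dept_id=2 -> matches Engineering
  - employee 3 (Uma): dept_id=1 -> matches Research
  - employee 4 (Karen): dept_id=NULL, no match -> kept with NULL
  - employee 5 (Eve): dept_id=3 -> matches Legal
  - employee 6 (Fiona): dept_id=4 -> matches Finance
Match against employees (self):
  - employee 1 (Helen): manager_id=NULL -> NULL
  - employee 2 (Quinn): manager_id=1 -> Helen
  - employee 3 (Uma): manager_id=NULL -> NULL
  - employee 4 (Karen): manager_id=2 -> Quinn
  - employee 5 (Eve): manager_id=2 -> Quinn
  - employee 6 (Fiona): manager_id=1 -> Helen

SQL:
SELECT a.name, b.name AS department, c.name AS manager
FROM employees a
LEFT JOIN departments b ON a.dept_id = b.id
LEFT JOIN employees c ON a.manager_id = c.id

Result:
name  | department  | manager
------+-------------+--------
Helen | Research    | NULL   
Quinn | Engineering | Helen  
Uma   | Research    | NULL   
Karen | NULL        | Quinn  
Eve   | Legal       | Quinn  
Fiona | Finance     | Helen  
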